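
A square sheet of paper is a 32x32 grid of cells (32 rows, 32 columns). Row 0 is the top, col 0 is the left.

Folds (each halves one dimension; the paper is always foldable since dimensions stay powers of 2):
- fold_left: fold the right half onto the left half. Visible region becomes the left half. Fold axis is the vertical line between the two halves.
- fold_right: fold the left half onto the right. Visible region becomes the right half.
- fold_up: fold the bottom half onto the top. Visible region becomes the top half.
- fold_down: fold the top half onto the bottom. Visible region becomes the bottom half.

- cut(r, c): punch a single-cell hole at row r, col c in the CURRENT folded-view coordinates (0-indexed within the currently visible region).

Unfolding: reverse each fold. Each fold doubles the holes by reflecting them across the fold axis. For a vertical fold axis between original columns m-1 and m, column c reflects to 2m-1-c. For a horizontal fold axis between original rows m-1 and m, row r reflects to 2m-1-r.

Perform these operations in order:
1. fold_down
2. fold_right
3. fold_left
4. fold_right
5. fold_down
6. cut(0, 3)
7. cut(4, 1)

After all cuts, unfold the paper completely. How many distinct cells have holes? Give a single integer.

Answer: 64

Derivation:
Op 1 fold_down: fold axis h@16; visible region now rows[16,32) x cols[0,32) = 16x32
Op 2 fold_right: fold axis v@16; visible region now rows[16,32) x cols[16,32) = 16x16
Op 3 fold_left: fold axis v@24; visible region now rows[16,32) x cols[16,24) = 16x8
Op 4 fold_right: fold axis v@20; visible region now rows[16,32) x cols[20,24) = 16x4
Op 5 fold_down: fold axis h@24; visible region now rows[24,32) x cols[20,24) = 8x4
Op 6 cut(0, 3): punch at orig (24,23); cuts so far [(24, 23)]; region rows[24,32) x cols[20,24) = 8x4
Op 7 cut(4, 1): punch at orig (28,21); cuts so far [(24, 23), (28, 21)]; region rows[24,32) x cols[20,24) = 8x4
Unfold 1 (reflect across h@24): 4 holes -> [(19, 21), (23, 23), (24, 23), (28, 21)]
Unfold 2 (reflect across v@20): 8 holes -> [(19, 18), (19, 21), (23, 16), (23, 23), (24, 16), (24, 23), (28, 18), (28, 21)]
Unfold 3 (reflect across v@24): 16 holes -> [(19, 18), (19, 21), (19, 26), (19, 29), (23, 16), (23, 23), (23, 24), (23, 31), (24, 16), (24, 23), (24, 24), (24, 31), (28, 18), (28, 21), (28, 26), (28, 29)]
Unfold 4 (reflect across v@16): 32 holes -> [(19, 2), (19, 5), (19, 10), (19, 13), (19, 18), (19, 21), (19, 26), (19, 29), (23, 0), (23, 7), (23, 8), (23, 15), (23, 16), (23, 23), (23, 24), (23, 31), (24, 0), (24, 7), (24, 8), (24, 15), (24, 16), (24, 23), (24, 24), (24, 31), (28, 2), (28, 5), (28, 10), (28, 13), (28, 18), (28, 21), (28, 26), (28, 29)]
Unfold 5 (reflect across h@16): 64 holes -> [(3, 2), (3, 5), (3, 10), (3, 13), (3, 18), (3, 21), (3, 26), (3, 29), (7, 0), (7, 7), (7, 8), (7, 15), (7, 16), (7, 23), (7, 24), (7, 31), (8, 0), (8, 7), (8, 8), (8, 15), (8, 16), (8, 23), (8, 24), (8, 31), (12, 2), (12, 5), (12, 10), (12, 13), (12, 18), (12, 21), (12, 26), (12, 29), (19, 2), (19, 5), (19, 10), (19, 13), (19, 18), (19, 21), (19, 26), (19, 29), (23, 0), (23, 7), (23, 8), (23, 15), (23, 16), (23, 23), (23, 24), (23, 31), (24, 0), (24, 7), (24, 8), (24, 15), (24, 16), (24, 23), (24, 24), (24, 31), (28, 2), (28, 5), (28, 10), (28, 13), (28, 18), (28, 21), (28, 26), (28, 29)]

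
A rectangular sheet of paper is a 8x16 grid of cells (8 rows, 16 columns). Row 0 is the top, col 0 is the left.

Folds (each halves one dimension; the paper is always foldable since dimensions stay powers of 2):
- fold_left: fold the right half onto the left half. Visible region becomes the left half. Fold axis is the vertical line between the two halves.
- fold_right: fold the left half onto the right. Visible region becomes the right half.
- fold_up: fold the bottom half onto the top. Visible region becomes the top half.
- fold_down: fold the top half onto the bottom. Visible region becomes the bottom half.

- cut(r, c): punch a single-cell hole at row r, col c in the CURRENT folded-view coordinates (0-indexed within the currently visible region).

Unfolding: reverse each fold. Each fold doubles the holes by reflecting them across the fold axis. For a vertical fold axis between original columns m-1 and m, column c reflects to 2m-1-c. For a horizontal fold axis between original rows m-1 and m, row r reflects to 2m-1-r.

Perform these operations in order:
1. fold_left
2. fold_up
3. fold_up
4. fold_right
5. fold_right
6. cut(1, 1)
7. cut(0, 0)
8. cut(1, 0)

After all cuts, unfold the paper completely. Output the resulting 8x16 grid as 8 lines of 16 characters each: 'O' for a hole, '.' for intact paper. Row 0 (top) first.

Answer: .OO..OO..OO..OO.
OOOOOOOOOOOOOOOO
OOOOOOOOOOOOOOOO
.OO..OO..OO..OO.
.OO..OO..OO..OO.
OOOOOOOOOOOOOOOO
OOOOOOOOOOOOOOOO
.OO..OO..OO..OO.

Derivation:
Op 1 fold_left: fold axis v@8; visible region now rows[0,8) x cols[0,8) = 8x8
Op 2 fold_up: fold axis h@4; visible region now rows[0,4) x cols[0,8) = 4x8
Op 3 fold_up: fold axis h@2; visible region now rows[0,2) x cols[0,8) = 2x8
Op 4 fold_right: fold axis v@4; visible region now rows[0,2) x cols[4,8) = 2x4
Op 5 fold_right: fold axis v@6; visible region now rows[0,2) x cols[6,8) = 2x2
Op 6 cut(1, 1): punch at orig (1,7); cuts so far [(1, 7)]; region rows[0,2) x cols[6,8) = 2x2
Op 7 cut(0, 0): punch at orig (0,6); cuts so far [(0, 6), (1, 7)]; region rows[0,2) x cols[6,8) = 2x2
Op 8 cut(1, 0): punch at orig (1,6); cuts so far [(0, 6), (1, 6), (1, 7)]; region rows[0,2) x cols[6,8) = 2x2
Unfold 1 (reflect across v@6): 6 holes -> [(0, 5), (0, 6), (1, 4), (1, 5), (1, 6), (1, 7)]
Unfold 2 (reflect across v@4): 12 holes -> [(0, 1), (0, 2), (0, 5), (0, 6), (1, 0), (1, 1), (1, 2), (1, 3), (1, 4), (1, 5), (1, 6), (1, 7)]
Unfold 3 (reflect across h@2): 24 holes -> [(0, 1), (0, 2), (0, 5), (0, 6), (1, 0), (1, 1), (1, 2), (1, 3), (1, 4), (1, 5), (1, 6), (1, 7), (2, 0), (2, 1), (2, 2), (2, 3), (2, 4), (2, 5), (2, 6), (2, 7), (3, 1), (3, 2), (3, 5), (3, 6)]
Unfold 4 (reflect across h@4): 48 holes -> [(0, 1), (0, 2), (0, 5), (0, 6), (1, 0), (1, 1), (1, 2), (1, 3), (1, 4), (1, 5), (1, 6), (1, 7), (2, 0), (2, 1), (2, 2), (2, 3), (2, 4), (2, 5), (2, 6), (2, 7), (3, 1), (3, 2), (3, 5), (3, 6), (4, 1), (4, 2), (4, 5), (4, 6), (5, 0), (5, 1), (5, 2), (5, 3), (5, 4), (5, 5), (5, 6), (5, 7), (6, 0), (6, 1), (6, 2), (6, 3), (6, 4), (6, 5), (6, 6), (6, 7), (7, 1), (7, 2), (7, 5), (7, 6)]
Unfold 5 (reflect across v@8): 96 holes -> [(0, 1), (0, 2), (0, 5), (0, 6), (0, 9), (0, 10), (0, 13), (0, 14), (1, 0), (1, 1), (1, 2), (1, 3), (1, 4), (1, 5), (1, 6), (1, 7), (1, 8), (1, 9), (1, 10), (1, 11), (1, 12), (1, 13), (1, 14), (1, 15), (2, 0), (2, 1), (2, 2), (2, 3), (2, 4), (2, 5), (2, 6), (2, 7), (2, 8), (2, 9), (2, 10), (2, 11), (2, 12), (2, 13), (2, 14), (2, 15), (3, 1), (3, 2), (3, 5), (3, 6), (3, 9), (3, 10), (3, 13), (3, 14), (4, 1), (4, 2), (4, 5), (4, 6), (4, 9), (4, 10), (4, 13), (4, 14), (5, 0), (5, 1), (5, 2), (5, 3), (5, 4), (5, 5), (5, 6), (5, 7), (5, 8), (5, 9), (5, 10), (5, 11), (5, 12), (5, 13), (5, 14), (5, 15), (6, 0), (6, 1), (6, 2), (6, 3), (6, 4), (6, 5), (6, 6), (6, 7), (6, 8), (6, 9), (6, 10), (6, 11), (6, 12), (6, 13), (6, 14), (6, 15), (7, 1), (7, 2), (7, 5), (7, 6), (7, 9), (7, 10), (7, 13), (7, 14)]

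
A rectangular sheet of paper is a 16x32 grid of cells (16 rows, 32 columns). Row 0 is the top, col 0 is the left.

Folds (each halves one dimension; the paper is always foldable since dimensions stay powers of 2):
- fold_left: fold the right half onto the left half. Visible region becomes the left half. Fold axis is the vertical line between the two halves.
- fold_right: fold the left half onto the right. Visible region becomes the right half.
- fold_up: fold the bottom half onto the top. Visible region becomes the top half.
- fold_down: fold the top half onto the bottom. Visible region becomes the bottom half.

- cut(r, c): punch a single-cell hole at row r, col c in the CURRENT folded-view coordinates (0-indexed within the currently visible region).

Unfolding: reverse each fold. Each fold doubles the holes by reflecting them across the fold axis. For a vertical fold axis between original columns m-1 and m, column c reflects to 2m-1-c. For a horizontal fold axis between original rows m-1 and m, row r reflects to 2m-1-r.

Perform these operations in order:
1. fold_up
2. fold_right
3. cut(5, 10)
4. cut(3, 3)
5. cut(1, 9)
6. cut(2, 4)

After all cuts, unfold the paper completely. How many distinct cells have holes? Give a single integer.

Op 1 fold_up: fold axis h@8; visible region now rows[0,8) x cols[0,32) = 8x32
Op 2 fold_right: fold axis v@16; visible region now rows[0,8) x cols[16,32) = 8x16
Op 3 cut(5, 10): punch at orig (5,26); cuts so far [(5, 26)]; region rows[0,8) x cols[16,32) = 8x16
Op 4 cut(3, 3): punch at orig (3,19); cuts so far [(3, 19), (5, 26)]; region rows[0,8) x cols[16,32) = 8x16
Op 5 cut(1, 9): punch at orig (1,25); cuts so far [(1, 25), (3, 19), (5, 26)]; region rows[0,8) x cols[16,32) = 8x16
Op 6 cut(2, 4): punch at orig (2,20); cuts so far [(1, 25), (2, 20), (3, 19), (5, 26)]; region rows[0,8) x cols[16,32) = 8x16
Unfold 1 (reflect across v@16): 8 holes -> [(1, 6), (1, 25), (2, 11), (2, 20), (3, 12), (3, 19), (5, 5), (5, 26)]
Unfold 2 (reflect across h@8): 16 holes -> [(1, 6), (1, 25), (2, 11), (2, 20), (3, 12), (3, 19), (5, 5), (5, 26), (10, 5), (10, 26), (12, 12), (12, 19), (13, 11), (13, 20), (14, 6), (14, 25)]

Answer: 16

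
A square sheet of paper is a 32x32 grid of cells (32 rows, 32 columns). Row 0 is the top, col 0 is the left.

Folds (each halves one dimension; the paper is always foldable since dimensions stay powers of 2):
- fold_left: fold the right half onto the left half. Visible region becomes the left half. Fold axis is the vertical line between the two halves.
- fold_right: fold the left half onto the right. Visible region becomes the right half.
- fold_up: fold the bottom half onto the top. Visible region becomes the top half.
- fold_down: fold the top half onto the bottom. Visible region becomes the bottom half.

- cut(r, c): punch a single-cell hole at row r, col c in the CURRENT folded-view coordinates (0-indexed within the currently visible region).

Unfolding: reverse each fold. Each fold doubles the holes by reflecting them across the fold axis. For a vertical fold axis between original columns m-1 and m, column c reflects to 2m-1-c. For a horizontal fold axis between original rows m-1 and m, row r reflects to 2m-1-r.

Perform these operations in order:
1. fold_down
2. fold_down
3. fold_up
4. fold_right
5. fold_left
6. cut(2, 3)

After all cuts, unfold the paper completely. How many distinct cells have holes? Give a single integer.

Op 1 fold_down: fold axis h@16; visible region now rows[16,32) x cols[0,32) = 16x32
Op 2 fold_down: fold axis h@24; visible region now rows[24,32) x cols[0,32) = 8x32
Op 3 fold_up: fold axis h@28; visible region now rows[24,28) x cols[0,32) = 4x32
Op 4 fold_right: fold axis v@16; visible region now rows[24,28) x cols[16,32) = 4x16
Op 5 fold_left: fold axis v@24; visible region now rows[24,28) x cols[16,24) = 4x8
Op 6 cut(2, 3): punch at orig (26,19); cuts so far [(26, 19)]; region rows[24,28) x cols[16,24) = 4x8
Unfold 1 (reflect across v@24): 2 holes -> [(26, 19), (26, 28)]
Unfold 2 (reflect across v@16): 4 holes -> [(26, 3), (26, 12), (26, 19), (26, 28)]
Unfold 3 (reflect across h@28): 8 holes -> [(26, 3), (26, 12), (26, 19), (26, 28), (29, 3), (29, 12), (29, 19), (29, 28)]
Unfold 4 (reflect across h@24): 16 holes -> [(18, 3), (18, 12), (18, 19), (18, 28), (21, 3), (21, 12), (21, 19), (21, 28), (26, 3), (26, 12), (26, 19), (26, 28), (29, 3), (29, 12), (29, 19), (29, 28)]
Unfold 5 (reflect across h@16): 32 holes -> [(2, 3), (2, 12), (2, 19), (2, 28), (5, 3), (5, 12), (5, 19), (5, 28), (10, 3), (10, 12), (10, 19), (10, 28), (13, 3), (13, 12), (13, 19), (13, 28), (18, 3), (18, 12), (18, 19), (18, 28), (21, 3), (21, 12), (21, 19), (21, 28), (26, 3), (26, 12), (26, 19), (26, 28), (29, 3), (29, 12), (29, 19), (29, 28)]

Answer: 32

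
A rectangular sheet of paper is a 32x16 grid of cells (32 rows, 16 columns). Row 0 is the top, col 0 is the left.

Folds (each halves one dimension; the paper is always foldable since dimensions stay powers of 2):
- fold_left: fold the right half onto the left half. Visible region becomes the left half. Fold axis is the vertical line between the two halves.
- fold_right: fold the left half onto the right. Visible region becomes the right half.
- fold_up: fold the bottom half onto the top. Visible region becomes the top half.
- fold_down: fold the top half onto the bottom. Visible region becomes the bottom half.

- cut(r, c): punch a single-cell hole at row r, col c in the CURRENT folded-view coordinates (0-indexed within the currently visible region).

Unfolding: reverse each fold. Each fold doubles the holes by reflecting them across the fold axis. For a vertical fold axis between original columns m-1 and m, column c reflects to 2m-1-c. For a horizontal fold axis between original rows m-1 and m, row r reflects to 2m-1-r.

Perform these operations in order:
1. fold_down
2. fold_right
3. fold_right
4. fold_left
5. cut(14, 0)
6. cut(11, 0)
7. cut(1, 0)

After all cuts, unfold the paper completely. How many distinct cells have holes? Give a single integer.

Op 1 fold_down: fold axis h@16; visible region now rows[16,32) x cols[0,16) = 16x16
Op 2 fold_right: fold axis v@8; visible region now rows[16,32) x cols[8,16) = 16x8
Op 3 fold_right: fold axis v@12; visible region now rows[16,32) x cols[12,16) = 16x4
Op 4 fold_left: fold axis v@14; visible region now rows[16,32) x cols[12,14) = 16x2
Op 5 cut(14, 0): punch at orig (30,12); cuts so far [(30, 12)]; region rows[16,32) x cols[12,14) = 16x2
Op 6 cut(11, 0): punch at orig (27,12); cuts so far [(27, 12), (30, 12)]; region rows[16,32) x cols[12,14) = 16x2
Op 7 cut(1, 0): punch at orig (17,12); cuts so far [(17, 12), (27, 12), (30, 12)]; region rows[16,32) x cols[12,14) = 16x2
Unfold 1 (reflect across v@14): 6 holes -> [(17, 12), (17, 15), (27, 12), (27, 15), (30, 12), (30, 15)]
Unfold 2 (reflect across v@12): 12 holes -> [(17, 8), (17, 11), (17, 12), (17, 15), (27, 8), (27, 11), (27, 12), (27, 15), (30, 8), (30, 11), (30, 12), (30, 15)]
Unfold 3 (reflect across v@8): 24 holes -> [(17, 0), (17, 3), (17, 4), (17, 7), (17, 8), (17, 11), (17, 12), (17, 15), (27, 0), (27, 3), (27, 4), (27, 7), (27, 8), (27, 11), (27, 12), (27, 15), (30, 0), (30, 3), (30, 4), (30, 7), (30, 8), (30, 11), (30, 12), (30, 15)]
Unfold 4 (reflect across h@16): 48 holes -> [(1, 0), (1, 3), (1, 4), (1, 7), (1, 8), (1, 11), (1, 12), (1, 15), (4, 0), (4, 3), (4, 4), (4, 7), (4, 8), (4, 11), (4, 12), (4, 15), (14, 0), (14, 3), (14, 4), (14, 7), (14, 8), (14, 11), (14, 12), (14, 15), (17, 0), (17, 3), (17, 4), (17, 7), (17, 8), (17, 11), (17, 12), (17, 15), (27, 0), (27, 3), (27, 4), (27, 7), (27, 8), (27, 11), (27, 12), (27, 15), (30, 0), (30, 3), (30, 4), (30, 7), (30, 8), (30, 11), (30, 12), (30, 15)]

Answer: 48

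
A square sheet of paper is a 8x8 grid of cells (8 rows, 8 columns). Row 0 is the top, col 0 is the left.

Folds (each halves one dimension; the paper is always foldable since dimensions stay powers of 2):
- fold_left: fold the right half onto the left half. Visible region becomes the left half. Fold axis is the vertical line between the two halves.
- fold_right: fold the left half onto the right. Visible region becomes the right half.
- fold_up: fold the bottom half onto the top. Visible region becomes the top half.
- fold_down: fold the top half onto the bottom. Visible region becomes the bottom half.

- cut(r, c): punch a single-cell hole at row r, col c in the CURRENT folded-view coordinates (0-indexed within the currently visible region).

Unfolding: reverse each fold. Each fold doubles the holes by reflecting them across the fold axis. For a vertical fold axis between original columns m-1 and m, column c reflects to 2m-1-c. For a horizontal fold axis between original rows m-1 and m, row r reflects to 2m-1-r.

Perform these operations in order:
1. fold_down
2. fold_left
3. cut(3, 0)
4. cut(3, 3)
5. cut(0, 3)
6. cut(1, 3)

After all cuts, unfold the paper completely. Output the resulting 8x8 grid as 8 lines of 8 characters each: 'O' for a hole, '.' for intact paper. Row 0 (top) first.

Answer: O..OO..O
........
...OO...
...OO...
...OO...
...OO...
........
O..OO..O

Derivation:
Op 1 fold_down: fold axis h@4; visible region now rows[4,8) x cols[0,8) = 4x8
Op 2 fold_left: fold axis v@4; visible region now rows[4,8) x cols[0,4) = 4x4
Op 3 cut(3, 0): punch at orig (7,0); cuts so far [(7, 0)]; region rows[4,8) x cols[0,4) = 4x4
Op 4 cut(3, 3): punch at orig (7,3); cuts so far [(7, 0), (7, 3)]; region rows[4,8) x cols[0,4) = 4x4
Op 5 cut(0, 3): punch at orig (4,3); cuts so far [(4, 3), (7, 0), (7, 3)]; region rows[4,8) x cols[0,4) = 4x4
Op 6 cut(1, 3): punch at orig (5,3); cuts so far [(4, 3), (5, 3), (7, 0), (7, 3)]; region rows[4,8) x cols[0,4) = 4x4
Unfold 1 (reflect across v@4): 8 holes -> [(4, 3), (4, 4), (5, 3), (5, 4), (7, 0), (7, 3), (7, 4), (7, 7)]
Unfold 2 (reflect across h@4): 16 holes -> [(0, 0), (0, 3), (0, 4), (0, 7), (2, 3), (2, 4), (3, 3), (3, 4), (4, 3), (4, 4), (5, 3), (5, 4), (7, 0), (7, 3), (7, 4), (7, 7)]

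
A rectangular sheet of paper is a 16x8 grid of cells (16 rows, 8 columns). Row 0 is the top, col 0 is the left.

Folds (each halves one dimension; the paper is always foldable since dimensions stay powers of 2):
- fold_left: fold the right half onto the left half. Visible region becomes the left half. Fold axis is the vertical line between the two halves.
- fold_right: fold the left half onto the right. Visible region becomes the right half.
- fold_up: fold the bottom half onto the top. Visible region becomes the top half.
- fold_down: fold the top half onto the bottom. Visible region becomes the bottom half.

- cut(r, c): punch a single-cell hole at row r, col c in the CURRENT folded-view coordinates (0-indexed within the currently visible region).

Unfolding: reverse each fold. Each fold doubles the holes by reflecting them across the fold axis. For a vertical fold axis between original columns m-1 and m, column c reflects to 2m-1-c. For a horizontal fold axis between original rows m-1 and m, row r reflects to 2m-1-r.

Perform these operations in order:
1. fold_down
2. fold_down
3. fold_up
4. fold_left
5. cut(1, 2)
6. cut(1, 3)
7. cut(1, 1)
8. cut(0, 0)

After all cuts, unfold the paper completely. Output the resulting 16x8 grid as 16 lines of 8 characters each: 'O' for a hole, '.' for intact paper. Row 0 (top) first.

Answer: O......O
.OOOOOO.
.OOOOOO.
O......O
O......O
.OOOOOO.
.OOOOOO.
O......O
O......O
.OOOOOO.
.OOOOOO.
O......O
O......O
.OOOOOO.
.OOOOOO.
O......O

Derivation:
Op 1 fold_down: fold axis h@8; visible region now rows[8,16) x cols[0,8) = 8x8
Op 2 fold_down: fold axis h@12; visible region now rows[12,16) x cols[0,8) = 4x8
Op 3 fold_up: fold axis h@14; visible region now rows[12,14) x cols[0,8) = 2x8
Op 4 fold_left: fold axis v@4; visible region now rows[12,14) x cols[0,4) = 2x4
Op 5 cut(1, 2): punch at orig (13,2); cuts so far [(13, 2)]; region rows[12,14) x cols[0,4) = 2x4
Op 6 cut(1, 3): punch at orig (13,3); cuts so far [(13, 2), (13, 3)]; region rows[12,14) x cols[0,4) = 2x4
Op 7 cut(1, 1): punch at orig (13,1); cuts so far [(13, 1), (13, 2), (13, 3)]; region rows[12,14) x cols[0,4) = 2x4
Op 8 cut(0, 0): punch at orig (12,0); cuts so far [(12, 0), (13, 1), (13, 2), (13, 3)]; region rows[12,14) x cols[0,4) = 2x4
Unfold 1 (reflect across v@4): 8 holes -> [(12, 0), (12, 7), (13, 1), (13, 2), (13, 3), (13, 4), (13, 5), (13, 6)]
Unfold 2 (reflect across h@14): 16 holes -> [(12, 0), (12, 7), (13, 1), (13, 2), (13, 3), (13, 4), (13, 5), (13, 6), (14, 1), (14, 2), (14, 3), (14, 4), (14, 5), (14, 6), (15, 0), (15, 7)]
Unfold 3 (reflect across h@12): 32 holes -> [(8, 0), (8, 7), (9, 1), (9, 2), (9, 3), (9, 4), (9, 5), (9, 6), (10, 1), (10, 2), (10, 3), (10, 4), (10, 5), (10, 6), (11, 0), (11, 7), (12, 0), (12, 7), (13, 1), (13, 2), (13, 3), (13, 4), (13, 5), (13, 6), (14, 1), (14, 2), (14, 3), (14, 4), (14, 5), (14, 6), (15, 0), (15, 7)]
Unfold 4 (reflect across h@8): 64 holes -> [(0, 0), (0, 7), (1, 1), (1, 2), (1, 3), (1, 4), (1, 5), (1, 6), (2, 1), (2, 2), (2, 3), (2, 4), (2, 5), (2, 6), (3, 0), (3, 7), (4, 0), (4, 7), (5, 1), (5, 2), (5, 3), (5, 4), (5, 5), (5, 6), (6, 1), (6, 2), (6, 3), (6, 4), (6, 5), (6, 6), (7, 0), (7, 7), (8, 0), (8, 7), (9, 1), (9, 2), (9, 3), (9, 4), (9, 5), (9, 6), (10, 1), (10, 2), (10, 3), (10, 4), (10, 5), (10, 6), (11, 0), (11, 7), (12, 0), (12, 7), (13, 1), (13, 2), (13, 3), (13, 4), (13, 5), (13, 6), (14, 1), (14, 2), (14, 3), (14, 4), (14, 5), (14, 6), (15, 0), (15, 7)]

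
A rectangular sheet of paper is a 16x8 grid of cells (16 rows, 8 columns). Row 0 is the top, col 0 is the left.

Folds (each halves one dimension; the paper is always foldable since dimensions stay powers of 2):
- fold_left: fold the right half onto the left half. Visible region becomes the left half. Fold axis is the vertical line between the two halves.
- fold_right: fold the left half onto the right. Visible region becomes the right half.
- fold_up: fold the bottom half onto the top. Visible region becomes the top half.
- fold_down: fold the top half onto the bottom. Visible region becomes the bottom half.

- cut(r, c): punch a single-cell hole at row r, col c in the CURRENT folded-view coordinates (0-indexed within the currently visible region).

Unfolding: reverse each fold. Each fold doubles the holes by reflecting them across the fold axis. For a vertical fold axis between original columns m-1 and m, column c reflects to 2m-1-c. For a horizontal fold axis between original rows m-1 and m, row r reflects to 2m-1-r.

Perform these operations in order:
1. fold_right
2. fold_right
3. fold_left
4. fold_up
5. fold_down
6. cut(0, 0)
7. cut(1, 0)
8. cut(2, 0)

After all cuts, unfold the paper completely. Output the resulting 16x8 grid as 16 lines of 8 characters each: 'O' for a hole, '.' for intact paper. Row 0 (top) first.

Answer: ........
OOOOOOOO
OOOOOOOO
OOOOOOOO
OOOOOOOO
OOOOOOOO
OOOOOOOO
........
........
OOOOOOOO
OOOOOOOO
OOOOOOOO
OOOOOOOO
OOOOOOOO
OOOOOOOO
........

Derivation:
Op 1 fold_right: fold axis v@4; visible region now rows[0,16) x cols[4,8) = 16x4
Op 2 fold_right: fold axis v@6; visible region now rows[0,16) x cols[6,8) = 16x2
Op 3 fold_left: fold axis v@7; visible region now rows[0,16) x cols[6,7) = 16x1
Op 4 fold_up: fold axis h@8; visible region now rows[0,8) x cols[6,7) = 8x1
Op 5 fold_down: fold axis h@4; visible region now rows[4,8) x cols[6,7) = 4x1
Op 6 cut(0, 0): punch at orig (4,6); cuts so far [(4, 6)]; region rows[4,8) x cols[6,7) = 4x1
Op 7 cut(1, 0): punch at orig (5,6); cuts so far [(4, 6), (5, 6)]; region rows[4,8) x cols[6,7) = 4x1
Op 8 cut(2, 0): punch at orig (6,6); cuts so far [(4, 6), (5, 6), (6, 6)]; region rows[4,8) x cols[6,7) = 4x1
Unfold 1 (reflect across h@4): 6 holes -> [(1, 6), (2, 6), (3, 6), (4, 6), (5, 6), (6, 6)]
Unfold 2 (reflect across h@8): 12 holes -> [(1, 6), (2, 6), (3, 6), (4, 6), (5, 6), (6, 6), (9, 6), (10, 6), (11, 6), (12, 6), (13, 6), (14, 6)]
Unfold 3 (reflect across v@7): 24 holes -> [(1, 6), (1, 7), (2, 6), (2, 7), (3, 6), (3, 7), (4, 6), (4, 7), (5, 6), (5, 7), (6, 6), (6, 7), (9, 6), (9, 7), (10, 6), (10, 7), (11, 6), (11, 7), (12, 6), (12, 7), (13, 6), (13, 7), (14, 6), (14, 7)]
Unfold 4 (reflect across v@6): 48 holes -> [(1, 4), (1, 5), (1, 6), (1, 7), (2, 4), (2, 5), (2, 6), (2, 7), (3, 4), (3, 5), (3, 6), (3, 7), (4, 4), (4, 5), (4, 6), (4, 7), (5, 4), (5, 5), (5, 6), (5, 7), (6, 4), (6, 5), (6, 6), (6, 7), (9, 4), (9, 5), (9, 6), (9, 7), (10, 4), (10, 5), (10, 6), (10, 7), (11, 4), (11, 5), (11, 6), (11, 7), (12, 4), (12, 5), (12, 6), (12, 7), (13, 4), (13, 5), (13, 6), (13, 7), (14, 4), (14, 5), (14, 6), (14, 7)]
Unfold 5 (reflect across v@4): 96 holes -> [(1, 0), (1, 1), (1, 2), (1, 3), (1, 4), (1, 5), (1, 6), (1, 7), (2, 0), (2, 1), (2, 2), (2, 3), (2, 4), (2, 5), (2, 6), (2, 7), (3, 0), (3, 1), (3, 2), (3, 3), (3, 4), (3, 5), (3, 6), (3, 7), (4, 0), (4, 1), (4, 2), (4, 3), (4, 4), (4, 5), (4, 6), (4, 7), (5, 0), (5, 1), (5, 2), (5, 3), (5, 4), (5, 5), (5, 6), (5, 7), (6, 0), (6, 1), (6, 2), (6, 3), (6, 4), (6, 5), (6, 6), (6, 7), (9, 0), (9, 1), (9, 2), (9, 3), (9, 4), (9, 5), (9, 6), (9, 7), (10, 0), (10, 1), (10, 2), (10, 3), (10, 4), (10, 5), (10, 6), (10, 7), (11, 0), (11, 1), (11, 2), (11, 3), (11, 4), (11, 5), (11, 6), (11, 7), (12, 0), (12, 1), (12, 2), (12, 3), (12, 4), (12, 5), (12, 6), (12, 7), (13, 0), (13, 1), (13, 2), (13, 3), (13, 4), (13, 5), (13, 6), (13, 7), (14, 0), (14, 1), (14, 2), (14, 3), (14, 4), (14, 5), (14, 6), (14, 7)]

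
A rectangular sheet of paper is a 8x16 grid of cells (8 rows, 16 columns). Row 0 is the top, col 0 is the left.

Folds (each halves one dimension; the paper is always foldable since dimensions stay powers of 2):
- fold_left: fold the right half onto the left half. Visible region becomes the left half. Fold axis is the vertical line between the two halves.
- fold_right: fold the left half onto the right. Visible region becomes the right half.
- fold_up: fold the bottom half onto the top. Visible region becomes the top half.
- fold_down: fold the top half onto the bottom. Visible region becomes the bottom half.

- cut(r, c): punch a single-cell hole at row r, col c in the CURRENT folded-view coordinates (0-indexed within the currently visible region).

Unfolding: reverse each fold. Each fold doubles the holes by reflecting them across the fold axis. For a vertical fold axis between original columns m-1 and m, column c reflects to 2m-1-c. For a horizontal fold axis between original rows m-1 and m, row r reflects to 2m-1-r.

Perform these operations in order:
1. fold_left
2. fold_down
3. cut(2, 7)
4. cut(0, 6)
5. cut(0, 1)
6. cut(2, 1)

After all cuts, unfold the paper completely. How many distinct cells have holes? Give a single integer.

Answer: 16

Derivation:
Op 1 fold_left: fold axis v@8; visible region now rows[0,8) x cols[0,8) = 8x8
Op 2 fold_down: fold axis h@4; visible region now rows[4,8) x cols[0,8) = 4x8
Op 3 cut(2, 7): punch at orig (6,7); cuts so far [(6, 7)]; region rows[4,8) x cols[0,8) = 4x8
Op 4 cut(0, 6): punch at orig (4,6); cuts so far [(4, 6), (6, 7)]; region rows[4,8) x cols[0,8) = 4x8
Op 5 cut(0, 1): punch at orig (4,1); cuts so far [(4, 1), (4, 6), (6, 7)]; region rows[4,8) x cols[0,8) = 4x8
Op 6 cut(2, 1): punch at orig (6,1); cuts so far [(4, 1), (4, 6), (6, 1), (6, 7)]; region rows[4,8) x cols[0,8) = 4x8
Unfold 1 (reflect across h@4): 8 holes -> [(1, 1), (1, 7), (3, 1), (3, 6), (4, 1), (4, 6), (6, 1), (6, 7)]
Unfold 2 (reflect across v@8): 16 holes -> [(1, 1), (1, 7), (1, 8), (1, 14), (3, 1), (3, 6), (3, 9), (3, 14), (4, 1), (4, 6), (4, 9), (4, 14), (6, 1), (6, 7), (6, 8), (6, 14)]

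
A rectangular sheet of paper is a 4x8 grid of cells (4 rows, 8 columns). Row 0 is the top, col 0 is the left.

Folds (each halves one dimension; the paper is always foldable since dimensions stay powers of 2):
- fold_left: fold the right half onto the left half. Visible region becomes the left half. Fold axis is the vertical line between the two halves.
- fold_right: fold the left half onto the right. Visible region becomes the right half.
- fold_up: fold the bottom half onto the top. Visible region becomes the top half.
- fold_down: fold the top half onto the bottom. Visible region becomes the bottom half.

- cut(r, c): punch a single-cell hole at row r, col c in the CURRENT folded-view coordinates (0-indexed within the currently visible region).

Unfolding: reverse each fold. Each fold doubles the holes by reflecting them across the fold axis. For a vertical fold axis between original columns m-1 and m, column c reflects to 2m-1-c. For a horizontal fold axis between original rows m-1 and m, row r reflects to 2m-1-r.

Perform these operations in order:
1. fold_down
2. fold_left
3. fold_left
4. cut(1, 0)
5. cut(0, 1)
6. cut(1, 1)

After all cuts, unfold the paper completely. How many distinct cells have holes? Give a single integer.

Op 1 fold_down: fold axis h@2; visible region now rows[2,4) x cols[0,8) = 2x8
Op 2 fold_left: fold axis v@4; visible region now rows[2,4) x cols[0,4) = 2x4
Op 3 fold_left: fold axis v@2; visible region now rows[2,4) x cols[0,2) = 2x2
Op 4 cut(1, 0): punch at orig (3,0); cuts so far [(3, 0)]; region rows[2,4) x cols[0,2) = 2x2
Op 5 cut(0, 1): punch at orig (2,1); cuts so far [(2, 1), (3, 0)]; region rows[2,4) x cols[0,2) = 2x2
Op 6 cut(1, 1): punch at orig (3,1); cuts so far [(2, 1), (3, 0), (3, 1)]; region rows[2,4) x cols[0,2) = 2x2
Unfold 1 (reflect across v@2): 6 holes -> [(2, 1), (2, 2), (3, 0), (3, 1), (3, 2), (3, 3)]
Unfold 2 (reflect across v@4): 12 holes -> [(2, 1), (2, 2), (2, 5), (2, 6), (3, 0), (3, 1), (3, 2), (3, 3), (3, 4), (3, 5), (3, 6), (3, 7)]
Unfold 3 (reflect across h@2): 24 holes -> [(0, 0), (0, 1), (0, 2), (0, 3), (0, 4), (0, 5), (0, 6), (0, 7), (1, 1), (1, 2), (1, 5), (1, 6), (2, 1), (2, 2), (2, 5), (2, 6), (3, 0), (3, 1), (3, 2), (3, 3), (3, 4), (3, 5), (3, 6), (3, 7)]

Answer: 24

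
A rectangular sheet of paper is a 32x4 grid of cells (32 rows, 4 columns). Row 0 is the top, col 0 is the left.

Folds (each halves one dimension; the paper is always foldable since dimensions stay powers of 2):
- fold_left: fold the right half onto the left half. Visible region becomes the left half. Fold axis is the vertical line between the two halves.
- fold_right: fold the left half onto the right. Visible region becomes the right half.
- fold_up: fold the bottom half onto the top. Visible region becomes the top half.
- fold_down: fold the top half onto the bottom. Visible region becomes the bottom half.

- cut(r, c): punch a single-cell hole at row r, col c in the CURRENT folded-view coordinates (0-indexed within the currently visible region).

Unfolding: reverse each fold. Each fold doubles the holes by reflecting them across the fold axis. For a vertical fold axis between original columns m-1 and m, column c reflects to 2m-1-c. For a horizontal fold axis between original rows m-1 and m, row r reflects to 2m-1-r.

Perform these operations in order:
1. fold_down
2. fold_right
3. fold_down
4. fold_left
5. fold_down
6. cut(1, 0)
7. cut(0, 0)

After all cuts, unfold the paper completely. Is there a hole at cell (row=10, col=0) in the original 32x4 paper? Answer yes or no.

Op 1 fold_down: fold axis h@16; visible region now rows[16,32) x cols[0,4) = 16x4
Op 2 fold_right: fold axis v@2; visible region now rows[16,32) x cols[2,4) = 16x2
Op 3 fold_down: fold axis h@24; visible region now rows[24,32) x cols[2,4) = 8x2
Op 4 fold_left: fold axis v@3; visible region now rows[24,32) x cols[2,3) = 8x1
Op 5 fold_down: fold axis h@28; visible region now rows[28,32) x cols[2,3) = 4x1
Op 6 cut(1, 0): punch at orig (29,2); cuts so far [(29, 2)]; region rows[28,32) x cols[2,3) = 4x1
Op 7 cut(0, 0): punch at orig (28,2); cuts so far [(28, 2), (29, 2)]; region rows[28,32) x cols[2,3) = 4x1
Unfold 1 (reflect across h@28): 4 holes -> [(26, 2), (27, 2), (28, 2), (29, 2)]
Unfold 2 (reflect across v@3): 8 holes -> [(26, 2), (26, 3), (27, 2), (27, 3), (28, 2), (28, 3), (29, 2), (29, 3)]
Unfold 3 (reflect across h@24): 16 holes -> [(18, 2), (18, 3), (19, 2), (19, 3), (20, 2), (20, 3), (21, 2), (21, 3), (26, 2), (26, 3), (27, 2), (27, 3), (28, 2), (28, 3), (29, 2), (29, 3)]
Unfold 4 (reflect across v@2): 32 holes -> [(18, 0), (18, 1), (18, 2), (18, 3), (19, 0), (19, 1), (19, 2), (19, 3), (20, 0), (20, 1), (20, 2), (20, 3), (21, 0), (21, 1), (21, 2), (21, 3), (26, 0), (26, 1), (26, 2), (26, 3), (27, 0), (27, 1), (27, 2), (27, 3), (28, 0), (28, 1), (28, 2), (28, 3), (29, 0), (29, 1), (29, 2), (29, 3)]
Unfold 5 (reflect across h@16): 64 holes -> [(2, 0), (2, 1), (2, 2), (2, 3), (3, 0), (3, 1), (3, 2), (3, 3), (4, 0), (4, 1), (4, 2), (4, 3), (5, 0), (5, 1), (5, 2), (5, 3), (10, 0), (10, 1), (10, 2), (10, 3), (11, 0), (11, 1), (11, 2), (11, 3), (12, 0), (12, 1), (12, 2), (12, 3), (13, 0), (13, 1), (13, 2), (13, 3), (18, 0), (18, 1), (18, 2), (18, 3), (19, 0), (19, 1), (19, 2), (19, 3), (20, 0), (20, 1), (20, 2), (20, 3), (21, 0), (21, 1), (21, 2), (21, 3), (26, 0), (26, 1), (26, 2), (26, 3), (27, 0), (27, 1), (27, 2), (27, 3), (28, 0), (28, 1), (28, 2), (28, 3), (29, 0), (29, 1), (29, 2), (29, 3)]
Holes: [(2, 0), (2, 1), (2, 2), (2, 3), (3, 0), (3, 1), (3, 2), (3, 3), (4, 0), (4, 1), (4, 2), (4, 3), (5, 0), (5, 1), (5, 2), (5, 3), (10, 0), (10, 1), (10, 2), (10, 3), (11, 0), (11, 1), (11, 2), (11, 3), (12, 0), (12, 1), (12, 2), (12, 3), (13, 0), (13, 1), (13, 2), (13, 3), (18, 0), (18, 1), (18, 2), (18, 3), (19, 0), (19, 1), (19, 2), (19, 3), (20, 0), (20, 1), (20, 2), (20, 3), (21, 0), (21, 1), (21, 2), (21, 3), (26, 0), (26, 1), (26, 2), (26, 3), (27, 0), (27, 1), (27, 2), (27, 3), (28, 0), (28, 1), (28, 2), (28, 3), (29, 0), (29, 1), (29, 2), (29, 3)]

Answer: yes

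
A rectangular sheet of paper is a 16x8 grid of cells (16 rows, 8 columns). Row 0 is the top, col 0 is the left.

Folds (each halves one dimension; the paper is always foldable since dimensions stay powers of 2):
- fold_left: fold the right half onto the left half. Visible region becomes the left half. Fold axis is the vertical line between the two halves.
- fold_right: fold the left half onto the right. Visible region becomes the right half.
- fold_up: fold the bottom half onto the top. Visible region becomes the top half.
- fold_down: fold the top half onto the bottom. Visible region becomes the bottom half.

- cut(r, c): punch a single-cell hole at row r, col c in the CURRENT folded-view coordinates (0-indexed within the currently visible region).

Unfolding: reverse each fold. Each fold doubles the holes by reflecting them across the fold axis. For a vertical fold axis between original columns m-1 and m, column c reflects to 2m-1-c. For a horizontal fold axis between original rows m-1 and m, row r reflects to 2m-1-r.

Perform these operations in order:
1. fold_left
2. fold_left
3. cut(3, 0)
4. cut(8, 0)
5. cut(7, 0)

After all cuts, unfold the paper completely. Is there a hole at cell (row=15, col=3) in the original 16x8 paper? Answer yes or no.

Op 1 fold_left: fold axis v@4; visible region now rows[0,16) x cols[0,4) = 16x4
Op 2 fold_left: fold axis v@2; visible region now rows[0,16) x cols[0,2) = 16x2
Op 3 cut(3, 0): punch at orig (3,0); cuts so far [(3, 0)]; region rows[0,16) x cols[0,2) = 16x2
Op 4 cut(8, 0): punch at orig (8,0); cuts so far [(3, 0), (8, 0)]; region rows[0,16) x cols[0,2) = 16x2
Op 5 cut(7, 0): punch at orig (7,0); cuts so far [(3, 0), (7, 0), (8, 0)]; region rows[0,16) x cols[0,2) = 16x2
Unfold 1 (reflect across v@2): 6 holes -> [(3, 0), (3, 3), (7, 0), (7, 3), (8, 0), (8, 3)]
Unfold 2 (reflect across v@4): 12 holes -> [(3, 0), (3, 3), (3, 4), (3, 7), (7, 0), (7, 3), (7, 4), (7, 7), (8, 0), (8, 3), (8, 4), (8, 7)]
Holes: [(3, 0), (3, 3), (3, 4), (3, 7), (7, 0), (7, 3), (7, 4), (7, 7), (8, 0), (8, 3), (8, 4), (8, 7)]

Answer: no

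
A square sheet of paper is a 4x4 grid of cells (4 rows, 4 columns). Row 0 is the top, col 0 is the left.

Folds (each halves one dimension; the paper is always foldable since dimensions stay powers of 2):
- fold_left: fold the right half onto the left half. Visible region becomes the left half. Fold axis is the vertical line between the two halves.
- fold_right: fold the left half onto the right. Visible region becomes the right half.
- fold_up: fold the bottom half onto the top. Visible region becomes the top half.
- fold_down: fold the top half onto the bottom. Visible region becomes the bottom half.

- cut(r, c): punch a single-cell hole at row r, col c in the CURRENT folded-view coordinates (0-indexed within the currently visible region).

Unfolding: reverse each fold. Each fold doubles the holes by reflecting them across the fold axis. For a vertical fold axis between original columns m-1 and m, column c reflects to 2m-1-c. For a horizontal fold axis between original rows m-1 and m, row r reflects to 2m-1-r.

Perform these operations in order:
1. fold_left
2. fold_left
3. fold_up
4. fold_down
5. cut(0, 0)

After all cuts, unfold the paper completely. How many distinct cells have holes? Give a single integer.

Op 1 fold_left: fold axis v@2; visible region now rows[0,4) x cols[0,2) = 4x2
Op 2 fold_left: fold axis v@1; visible region now rows[0,4) x cols[0,1) = 4x1
Op 3 fold_up: fold axis h@2; visible region now rows[0,2) x cols[0,1) = 2x1
Op 4 fold_down: fold axis h@1; visible region now rows[1,2) x cols[0,1) = 1x1
Op 5 cut(0, 0): punch at orig (1,0); cuts so far [(1, 0)]; region rows[1,2) x cols[0,1) = 1x1
Unfold 1 (reflect across h@1): 2 holes -> [(0, 0), (1, 0)]
Unfold 2 (reflect across h@2): 4 holes -> [(0, 0), (1, 0), (2, 0), (3, 0)]
Unfold 3 (reflect across v@1): 8 holes -> [(0, 0), (0, 1), (1, 0), (1, 1), (2, 0), (2, 1), (3, 0), (3, 1)]
Unfold 4 (reflect across v@2): 16 holes -> [(0, 0), (0, 1), (0, 2), (0, 3), (1, 0), (1, 1), (1, 2), (1, 3), (2, 0), (2, 1), (2, 2), (2, 3), (3, 0), (3, 1), (3, 2), (3, 3)]

Answer: 16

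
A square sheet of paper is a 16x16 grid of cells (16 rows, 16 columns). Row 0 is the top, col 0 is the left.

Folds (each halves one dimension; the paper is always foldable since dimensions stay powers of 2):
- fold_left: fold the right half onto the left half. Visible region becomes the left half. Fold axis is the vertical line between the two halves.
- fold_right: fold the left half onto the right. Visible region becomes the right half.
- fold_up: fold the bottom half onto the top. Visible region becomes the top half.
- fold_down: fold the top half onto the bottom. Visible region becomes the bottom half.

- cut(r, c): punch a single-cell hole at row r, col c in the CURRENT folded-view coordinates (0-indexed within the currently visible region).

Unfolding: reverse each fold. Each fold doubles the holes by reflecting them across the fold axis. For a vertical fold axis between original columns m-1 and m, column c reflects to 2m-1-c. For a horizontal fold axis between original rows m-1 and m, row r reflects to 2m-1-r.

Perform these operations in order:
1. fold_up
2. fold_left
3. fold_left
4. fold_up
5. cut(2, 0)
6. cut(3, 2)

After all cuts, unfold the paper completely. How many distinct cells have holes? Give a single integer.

Answer: 32

Derivation:
Op 1 fold_up: fold axis h@8; visible region now rows[0,8) x cols[0,16) = 8x16
Op 2 fold_left: fold axis v@8; visible region now rows[0,8) x cols[0,8) = 8x8
Op 3 fold_left: fold axis v@4; visible region now rows[0,8) x cols[0,4) = 8x4
Op 4 fold_up: fold axis h@4; visible region now rows[0,4) x cols[0,4) = 4x4
Op 5 cut(2, 0): punch at orig (2,0); cuts so far [(2, 0)]; region rows[0,4) x cols[0,4) = 4x4
Op 6 cut(3, 2): punch at orig (3,2); cuts so far [(2, 0), (3, 2)]; region rows[0,4) x cols[0,4) = 4x4
Unfold 1 (reflect across h@4): 4 holes -> [(2, 0), (3, 2), (4, 2), (5, 0)]
Unfold 2 (reflect across v@4): 8 holes -> [(2, 0), (2, 7), (3, 2), (3, 5), (4, 2), (4, 5), (5, 0), (5, 7)]
Unfold 3 (reflect across v@8): 16 holes -> [(2, 0), (2, 7), (2, 8), (2, 15), (3, 2), (3, 5), (3, 10), (3, 13), (4, 2), (4, 5), (4, 10), (4, 13), (5, 0), (5, 7), (5, 8), (5, 15)]
Unfold 4 (reflect across h@8): 32 holes -> [(2, 0), (2, 7), (2, 8), (2, 15), (3, 2), (3, 5), (3, 10), (3, 13), (4, 2), (4, 5), (4, 10), (4, 13), (5, 0), (5, 7), (5, 8), (5, 15), (10, 0), (10, 7), (10, 8), (10, 15), (11, 2), (11, 5), (11, 10), (11, 13), (12, 2), (12, 5), (12, 10), (12, 13), (13, 0), (13, 7), (13, 8), (13, 15)]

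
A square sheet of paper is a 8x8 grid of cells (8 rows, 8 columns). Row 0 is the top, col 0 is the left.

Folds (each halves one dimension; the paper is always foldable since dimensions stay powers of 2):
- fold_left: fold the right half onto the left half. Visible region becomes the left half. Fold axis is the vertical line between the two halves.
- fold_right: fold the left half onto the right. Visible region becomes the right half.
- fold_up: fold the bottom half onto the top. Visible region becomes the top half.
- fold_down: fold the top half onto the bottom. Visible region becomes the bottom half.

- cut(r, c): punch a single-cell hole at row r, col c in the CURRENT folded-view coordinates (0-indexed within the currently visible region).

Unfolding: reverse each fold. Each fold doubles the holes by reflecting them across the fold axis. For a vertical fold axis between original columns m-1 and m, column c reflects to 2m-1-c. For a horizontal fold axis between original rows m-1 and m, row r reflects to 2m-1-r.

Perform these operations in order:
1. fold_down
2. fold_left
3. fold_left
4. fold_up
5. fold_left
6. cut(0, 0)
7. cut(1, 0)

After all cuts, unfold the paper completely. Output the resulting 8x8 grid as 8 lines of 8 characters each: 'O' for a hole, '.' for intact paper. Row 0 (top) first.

Answer: OOOOOOOO
OOOOOOOO
OOOOOOOO
OOOOOOOO
OOOOOOOO
OOOOOOOO
OOOOOOOO
OOOOOOOO

Derivation:
Op 1 fold_down: fold axis h@4; visible region now rows[4,8) x cols[0,8) = 4x8
Op 2 fold_left: fold axis v@4; visible region now rows[4,8) x cols[0,4) = 4x4
Op 3 fold_left: fold axis v@2; visible region now rows[4,8) x cols[0,2) = 4x2
Op 4 fold_up: fold axis h@6; visible region now rows[4,6) x cols[0,2) = 2x2
Op 5 fold_left: fold axis v@1; visible region now rows[4,6) x cols[0,1) = 2x1
Op 6 cut(0, 0): punch at orig (4,0); cuts so far [(4, 0)]; region rows[4,6) x cols[0,1) = 2x1
Op 7 cut(1, 0): punch at orig (5,0); cuts so far [(4, 0), (5, 0)]; region rows[4,6) x cols[0,1) = 2x1
Unfold 1 (reflect across v@1): 4 holes -> [(4, 0), (4, 1), (5, 0), (5, 1)]
Unfold 2 (reflect across h@6): 8 holes -> [(4, 0), (4, 1), (5, 0), (5, 1), (6, 0), (6, 1), (7, 0), (7, 1)]
Unfold 3 (reflect across v@2): 16 holes -> [(4, 0), (4, 1), (4, 2), (4, 3), (5, 0), (5, 1), (5, 2), (5, 3), (6, 0), (6, 1), (6, 2), (6, 3), (7, 0), (7, 1), (7, 2), (7, 3)]
Unfold 4 (reflect across v@4): 32 holes -> [(4, 0), (4, 1), (4, 2), (4, 3), (4, 4), (4, 5), (4, 6), (4, 7), (5, 0), (5, 1), (5, 2), (5, 3), (5, 4), (5, 5), (5, 6), (5, 7), (6, 0), (6, 1), (6, 2), (6, 3), (6, 4), (6, 5), (6, 6), (6, 7), (7, 0), (7, 1), (7, 2), (7, 3), (7, 4), (7, 5), (7, 6), (7, 7)]
Unfold 5 (reflect across h@4): 64 holes -> [(0, 0), (0, 1), (0, 2), (0, 3), (0, 4), (0, 5), (0, 6), (0, 7), (1, 0), (1, 1), (1, 2), (1, 3), (1, 4), (1, 5), (1, 6), (1, 7), (2, 0), (2, 1), (2, 2), (2, 3), (2, 4), (2, 5), (2, 6), (2, 7), (3, 0), (3, 1), (3, 2), (3, 3), (3, 4), (3, 5), (3, 6), (3, 7), (4, 0), (4, 1), (4, 2), (4, 3), (4, 4), (4, 5), (4, 6), (4, 7), (5, 0), (5, 1), (5, 2), (5, 3), (5, 4), (5, 5), (5, 6), (5, 7), (6, 0), (6, 1), (6, 2), (6, 3), (6, 4), (6, 5), (6, 6), (6, 7), (7, 0), (7, 1), (7, 2), (7, 3), (7, 4), (7, 5), (7, 6), (7, 7)]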